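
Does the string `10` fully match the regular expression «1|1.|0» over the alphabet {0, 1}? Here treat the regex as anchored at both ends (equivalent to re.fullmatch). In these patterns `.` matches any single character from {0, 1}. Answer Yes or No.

Yes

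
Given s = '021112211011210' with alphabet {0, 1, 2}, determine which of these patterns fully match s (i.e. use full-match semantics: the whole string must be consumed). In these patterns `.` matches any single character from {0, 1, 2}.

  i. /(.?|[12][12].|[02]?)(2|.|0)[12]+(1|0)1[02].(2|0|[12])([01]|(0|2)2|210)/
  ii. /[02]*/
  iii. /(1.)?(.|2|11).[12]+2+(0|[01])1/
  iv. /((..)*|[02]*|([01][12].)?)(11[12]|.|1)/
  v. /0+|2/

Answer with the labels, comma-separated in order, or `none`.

i → match
ii → no match
iii → no match — must end with '1'
iv → match
v → no match

i, iv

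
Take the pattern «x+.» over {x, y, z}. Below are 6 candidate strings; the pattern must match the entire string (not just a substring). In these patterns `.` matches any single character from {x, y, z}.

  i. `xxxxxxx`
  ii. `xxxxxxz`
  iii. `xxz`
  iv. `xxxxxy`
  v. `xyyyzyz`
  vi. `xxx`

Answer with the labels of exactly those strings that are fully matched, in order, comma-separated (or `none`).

i → match
ii → match
iii → match
iv → match
v → no match
vi → match

i, ii, iii, iv, vi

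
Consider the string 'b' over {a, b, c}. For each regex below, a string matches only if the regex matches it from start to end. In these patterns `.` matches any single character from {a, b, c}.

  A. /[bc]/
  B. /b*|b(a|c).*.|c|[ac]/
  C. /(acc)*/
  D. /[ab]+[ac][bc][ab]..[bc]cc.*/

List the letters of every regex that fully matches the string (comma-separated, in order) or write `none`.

A, B

A → match
B → match
C → no match
D → no match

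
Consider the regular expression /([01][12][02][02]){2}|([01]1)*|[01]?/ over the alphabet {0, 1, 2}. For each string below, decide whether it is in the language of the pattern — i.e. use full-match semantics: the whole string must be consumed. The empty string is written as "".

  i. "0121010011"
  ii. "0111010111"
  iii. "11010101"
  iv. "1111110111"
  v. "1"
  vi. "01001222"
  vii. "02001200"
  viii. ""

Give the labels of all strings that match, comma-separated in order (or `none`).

ii, iii, iv, v, vi, vii, viii

i → no match
ii → match
iii → match
iv → match
v → match
vi → match
vii → match
viii → match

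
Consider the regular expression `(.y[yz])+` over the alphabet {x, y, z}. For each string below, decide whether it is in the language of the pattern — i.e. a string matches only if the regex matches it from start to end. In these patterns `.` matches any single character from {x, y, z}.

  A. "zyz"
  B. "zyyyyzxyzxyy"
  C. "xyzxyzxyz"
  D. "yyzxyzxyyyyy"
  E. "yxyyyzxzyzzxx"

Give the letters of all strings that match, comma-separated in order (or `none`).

A, B, C, D

A. "zyz" → match
B. "zyyyyzxyzxyy" → match
C. "xyzxyzxyz" → match
D. "yyzxyzxyyyyy" → match
E → no match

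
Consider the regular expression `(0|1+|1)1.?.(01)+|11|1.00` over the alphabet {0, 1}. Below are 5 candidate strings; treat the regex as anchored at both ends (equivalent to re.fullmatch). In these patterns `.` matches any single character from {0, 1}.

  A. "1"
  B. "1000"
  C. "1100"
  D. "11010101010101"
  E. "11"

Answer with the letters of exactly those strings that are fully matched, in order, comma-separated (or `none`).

A → no match
B → match
C → match
D → match
E → match

B, C, D, E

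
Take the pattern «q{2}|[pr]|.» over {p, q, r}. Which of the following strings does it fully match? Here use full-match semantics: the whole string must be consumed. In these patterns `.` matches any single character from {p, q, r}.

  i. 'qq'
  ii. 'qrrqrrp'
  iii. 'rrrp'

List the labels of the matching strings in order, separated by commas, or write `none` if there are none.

i

i → match
ii → no match
iii → no match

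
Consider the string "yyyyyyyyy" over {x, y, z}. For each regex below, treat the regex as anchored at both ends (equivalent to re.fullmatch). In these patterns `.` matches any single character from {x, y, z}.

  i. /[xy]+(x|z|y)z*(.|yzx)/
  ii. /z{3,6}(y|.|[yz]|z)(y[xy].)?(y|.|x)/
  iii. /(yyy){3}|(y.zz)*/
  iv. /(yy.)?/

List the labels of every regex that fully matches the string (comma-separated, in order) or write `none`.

i, iii

i → match
ii → no match — must start with "z"
iii → match
iv → no match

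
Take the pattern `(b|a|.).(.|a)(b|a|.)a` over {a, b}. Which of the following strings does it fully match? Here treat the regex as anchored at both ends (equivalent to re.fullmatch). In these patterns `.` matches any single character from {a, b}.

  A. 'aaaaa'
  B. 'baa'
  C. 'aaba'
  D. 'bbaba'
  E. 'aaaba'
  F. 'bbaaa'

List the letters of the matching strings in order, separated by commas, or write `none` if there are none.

A → match
B → no match
C → no match
D → match
E → match
F → match

A, D, E, F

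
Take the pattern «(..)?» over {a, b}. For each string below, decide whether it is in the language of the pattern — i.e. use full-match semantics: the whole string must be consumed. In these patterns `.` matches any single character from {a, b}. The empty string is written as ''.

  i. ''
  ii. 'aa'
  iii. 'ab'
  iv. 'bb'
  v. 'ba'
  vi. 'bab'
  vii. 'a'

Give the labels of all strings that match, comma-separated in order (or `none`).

i, ii, iii, iv, v

i → match
ii → match
iii → match
iv → match
v → match
vi → no match
vii → no match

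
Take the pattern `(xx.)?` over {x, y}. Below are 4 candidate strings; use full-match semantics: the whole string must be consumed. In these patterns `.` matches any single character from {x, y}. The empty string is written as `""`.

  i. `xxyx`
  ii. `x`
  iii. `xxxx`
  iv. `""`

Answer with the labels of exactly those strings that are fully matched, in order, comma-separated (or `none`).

i → no match
ii → no match
iii → no match
iv → match

iv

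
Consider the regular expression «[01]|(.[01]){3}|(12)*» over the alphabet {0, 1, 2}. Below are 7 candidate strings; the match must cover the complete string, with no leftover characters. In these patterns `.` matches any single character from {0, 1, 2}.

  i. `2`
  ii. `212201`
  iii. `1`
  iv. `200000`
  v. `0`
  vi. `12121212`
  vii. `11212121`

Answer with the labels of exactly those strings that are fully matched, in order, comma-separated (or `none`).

iii, iv, v, vi

i → no match
ii → no match
iii → match
iv → match
v → match
vi → match
vii → no match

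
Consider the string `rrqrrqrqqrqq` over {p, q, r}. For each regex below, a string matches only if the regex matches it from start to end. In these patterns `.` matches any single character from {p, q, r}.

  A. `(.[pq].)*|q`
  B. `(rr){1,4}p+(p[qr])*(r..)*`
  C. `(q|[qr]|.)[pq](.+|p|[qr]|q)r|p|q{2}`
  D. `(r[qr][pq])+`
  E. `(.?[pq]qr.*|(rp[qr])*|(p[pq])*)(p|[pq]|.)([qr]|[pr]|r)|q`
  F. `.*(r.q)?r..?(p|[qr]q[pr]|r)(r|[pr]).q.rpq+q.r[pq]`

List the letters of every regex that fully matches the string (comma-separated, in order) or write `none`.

D

A → no match
B → no match
C → no match
D → match
E → no match
F → no match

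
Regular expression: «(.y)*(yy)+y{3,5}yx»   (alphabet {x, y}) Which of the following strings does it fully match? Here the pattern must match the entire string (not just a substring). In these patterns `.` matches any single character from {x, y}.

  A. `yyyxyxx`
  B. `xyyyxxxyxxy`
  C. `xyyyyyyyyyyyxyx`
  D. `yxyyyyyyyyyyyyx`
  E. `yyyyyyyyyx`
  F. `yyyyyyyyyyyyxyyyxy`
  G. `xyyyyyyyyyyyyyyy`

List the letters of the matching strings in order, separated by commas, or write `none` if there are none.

A → no match — must end with `yyx`
B → no match — must end with `yyx`
C → no match — must end with `yyx`
D → no match
E → match
F → no match — must end with `yyx`
G → no match — must end with `yyx`

E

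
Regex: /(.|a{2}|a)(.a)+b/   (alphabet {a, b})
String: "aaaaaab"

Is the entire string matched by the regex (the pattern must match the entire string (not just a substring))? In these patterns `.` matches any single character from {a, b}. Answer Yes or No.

Yes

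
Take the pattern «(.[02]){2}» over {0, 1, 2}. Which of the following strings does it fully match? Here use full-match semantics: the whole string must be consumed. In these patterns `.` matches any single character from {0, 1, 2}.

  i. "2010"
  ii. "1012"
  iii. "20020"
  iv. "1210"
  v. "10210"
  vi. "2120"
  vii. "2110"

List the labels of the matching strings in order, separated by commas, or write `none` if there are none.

i → match
ii → match
iii → no match
iv → match
v → no match
vi → no match
vii → no match

i, ii, iv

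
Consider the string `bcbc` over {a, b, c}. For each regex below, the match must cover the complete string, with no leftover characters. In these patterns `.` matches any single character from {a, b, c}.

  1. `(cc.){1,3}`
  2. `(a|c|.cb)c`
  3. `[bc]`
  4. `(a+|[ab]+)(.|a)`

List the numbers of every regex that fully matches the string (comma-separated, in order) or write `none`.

1 → no match — must start with `cc`
2 → match
3 → no match
4 → no match

2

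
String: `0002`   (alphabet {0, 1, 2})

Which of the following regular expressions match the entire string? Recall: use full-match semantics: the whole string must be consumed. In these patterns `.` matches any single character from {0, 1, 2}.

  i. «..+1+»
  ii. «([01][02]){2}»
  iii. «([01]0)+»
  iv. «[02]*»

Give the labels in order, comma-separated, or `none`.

i → no match — must end with `1`
ii → match
iii → no match — must end with `0`
iv → match

ii, iv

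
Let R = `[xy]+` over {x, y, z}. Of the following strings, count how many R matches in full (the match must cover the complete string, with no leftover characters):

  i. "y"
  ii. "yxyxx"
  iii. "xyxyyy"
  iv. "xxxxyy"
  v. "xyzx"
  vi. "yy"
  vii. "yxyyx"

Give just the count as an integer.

i → match
ii → match
iii → match
iv → match
v → no match
vi → match
vii → match
Total matched: 6

6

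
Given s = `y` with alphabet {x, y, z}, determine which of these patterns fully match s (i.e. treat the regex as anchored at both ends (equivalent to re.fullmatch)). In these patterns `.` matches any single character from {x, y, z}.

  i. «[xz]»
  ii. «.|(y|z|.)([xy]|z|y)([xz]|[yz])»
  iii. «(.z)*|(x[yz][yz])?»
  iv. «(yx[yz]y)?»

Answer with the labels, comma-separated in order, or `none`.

i → no match
ii → match
iii → no match
iv → no match

ii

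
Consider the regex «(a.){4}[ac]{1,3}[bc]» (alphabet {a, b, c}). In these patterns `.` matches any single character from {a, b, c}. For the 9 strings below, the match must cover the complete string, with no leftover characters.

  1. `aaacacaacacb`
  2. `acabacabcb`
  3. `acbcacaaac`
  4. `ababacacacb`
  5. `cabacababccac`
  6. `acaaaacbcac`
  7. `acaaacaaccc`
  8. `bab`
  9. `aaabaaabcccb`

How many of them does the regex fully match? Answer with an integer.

5

1. `aaacacaacacb` → match
2. `acabacabcb` → match
3. `acbcacaaac` → no match
4. `ababacacacb` → match
5 → no match — must start with `a`
6. `acaaaacbcac` → no match
7. `acaaacaaccc` → match
8. `bab` → no match — must start with `a`
9. `aaabaaabcccb` → match
Total matched: 5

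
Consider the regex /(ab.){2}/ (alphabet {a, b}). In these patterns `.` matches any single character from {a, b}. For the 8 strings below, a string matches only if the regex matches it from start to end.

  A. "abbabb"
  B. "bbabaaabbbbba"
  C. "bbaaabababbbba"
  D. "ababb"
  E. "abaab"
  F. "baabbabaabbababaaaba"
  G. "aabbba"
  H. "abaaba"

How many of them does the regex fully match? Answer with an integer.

2

A → match
B → no match — must start with "ab"
C → no match — must start with "ab"
D → no match
E → no match
F → no match — must start with "ab"
G → no match — must start with "ab"
H → match
Total matched: 2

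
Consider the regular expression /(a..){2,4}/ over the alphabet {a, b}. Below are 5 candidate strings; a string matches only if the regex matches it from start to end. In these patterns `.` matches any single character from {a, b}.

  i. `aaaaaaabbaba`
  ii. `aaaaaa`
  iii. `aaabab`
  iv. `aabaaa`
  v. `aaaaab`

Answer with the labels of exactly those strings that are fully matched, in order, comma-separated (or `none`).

i, ii, iv, v

i. `aaaaaaabbaba` → match
ii. `aaaaaa` → match
iii. `aaabab` → no match
iv. `aabaaa` → match
v. `aaaaab` → match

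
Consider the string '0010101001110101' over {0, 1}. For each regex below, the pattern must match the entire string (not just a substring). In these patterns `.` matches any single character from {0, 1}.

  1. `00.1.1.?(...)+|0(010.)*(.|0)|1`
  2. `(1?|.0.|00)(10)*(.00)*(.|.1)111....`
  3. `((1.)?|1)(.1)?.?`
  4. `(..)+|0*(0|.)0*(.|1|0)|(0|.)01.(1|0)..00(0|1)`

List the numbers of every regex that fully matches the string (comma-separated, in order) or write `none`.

2, 4

1 → no match
2 → match
3 → no match
4 → match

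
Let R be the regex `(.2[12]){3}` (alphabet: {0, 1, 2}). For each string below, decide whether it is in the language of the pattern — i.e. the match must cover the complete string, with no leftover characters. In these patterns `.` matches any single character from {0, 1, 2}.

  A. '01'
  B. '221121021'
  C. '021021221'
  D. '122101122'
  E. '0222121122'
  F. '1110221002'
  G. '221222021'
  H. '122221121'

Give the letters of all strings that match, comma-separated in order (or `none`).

A. '01' → no match
B. '221121021' → match
C. '021021221' → match
D. '122101122' → no match
E. '0222121122' → no match
F. '1110221002' → no match
G. '221222021' → match
H. '122221121' → match

B, C, G, H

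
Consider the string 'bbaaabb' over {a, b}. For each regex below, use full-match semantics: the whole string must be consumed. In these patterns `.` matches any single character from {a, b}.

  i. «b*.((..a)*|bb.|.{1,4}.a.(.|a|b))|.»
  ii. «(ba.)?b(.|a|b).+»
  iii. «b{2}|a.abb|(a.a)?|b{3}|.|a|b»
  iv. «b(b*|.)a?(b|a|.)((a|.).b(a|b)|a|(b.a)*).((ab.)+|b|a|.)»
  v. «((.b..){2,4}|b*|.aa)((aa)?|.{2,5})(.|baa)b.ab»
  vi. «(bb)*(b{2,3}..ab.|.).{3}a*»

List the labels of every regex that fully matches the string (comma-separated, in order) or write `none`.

i, ii, iv

i → match
ii → match
iii → no match
iv → match
v → no match — must end with 'ab'
vi → no match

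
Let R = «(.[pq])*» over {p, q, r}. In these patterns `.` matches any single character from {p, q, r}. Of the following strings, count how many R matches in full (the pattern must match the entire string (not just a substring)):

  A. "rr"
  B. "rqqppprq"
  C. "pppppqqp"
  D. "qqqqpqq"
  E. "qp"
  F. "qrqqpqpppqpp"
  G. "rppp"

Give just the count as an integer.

4

A → no match
B → match
C → match
D → no match
E → match
F → no match
G → match
Total matched: 4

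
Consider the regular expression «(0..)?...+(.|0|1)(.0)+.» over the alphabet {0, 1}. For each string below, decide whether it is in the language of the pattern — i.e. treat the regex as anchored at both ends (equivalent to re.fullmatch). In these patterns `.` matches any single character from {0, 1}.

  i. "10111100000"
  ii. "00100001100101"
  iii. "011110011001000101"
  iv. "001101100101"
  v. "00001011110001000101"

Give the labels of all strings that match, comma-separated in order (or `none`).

i, ii, iii, iv, v

i → match
ii → match
iii → match
iv → match
v → match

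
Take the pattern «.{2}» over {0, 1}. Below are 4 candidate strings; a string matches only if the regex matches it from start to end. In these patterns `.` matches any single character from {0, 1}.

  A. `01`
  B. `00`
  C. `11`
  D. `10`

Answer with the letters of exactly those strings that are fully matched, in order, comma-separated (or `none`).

A, B, C, D

A → match
B → match
C → match
D → match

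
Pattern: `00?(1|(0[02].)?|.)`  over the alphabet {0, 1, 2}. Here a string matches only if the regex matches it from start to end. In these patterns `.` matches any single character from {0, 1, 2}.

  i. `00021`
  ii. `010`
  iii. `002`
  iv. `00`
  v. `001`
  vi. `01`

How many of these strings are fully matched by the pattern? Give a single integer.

5

i. `00021` → match
ii. `010` → no match
iii. `002` → match
iv. `00` → match
v. `001` → match
vi. `01` → match
Total matched: 5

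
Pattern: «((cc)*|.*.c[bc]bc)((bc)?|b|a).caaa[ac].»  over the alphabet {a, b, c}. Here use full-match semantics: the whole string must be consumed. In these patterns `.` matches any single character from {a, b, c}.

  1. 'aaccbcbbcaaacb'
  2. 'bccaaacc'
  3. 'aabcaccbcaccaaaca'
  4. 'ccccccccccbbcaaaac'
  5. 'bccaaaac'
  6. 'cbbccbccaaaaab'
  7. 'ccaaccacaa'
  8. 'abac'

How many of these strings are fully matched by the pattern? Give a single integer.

1 → match
2 → match
3 → match
4 → match
5 → match
6 → no match
7 → no match
8 → no match
Total matched: 5

5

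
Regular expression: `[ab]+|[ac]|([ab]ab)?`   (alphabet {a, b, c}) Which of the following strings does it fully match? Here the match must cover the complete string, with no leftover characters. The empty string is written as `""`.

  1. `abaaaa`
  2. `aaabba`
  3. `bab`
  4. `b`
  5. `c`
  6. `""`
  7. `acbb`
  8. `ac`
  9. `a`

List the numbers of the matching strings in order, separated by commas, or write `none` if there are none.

1, 2, 3, 4, 5, 6, 9

1. `abaaaa` → match
2. `aaabba` → match
3. `bab` → match
4. `b` → match
5. `c` → match
6. `""` → match
7. `acbb` → no match
8. `ac` → no match
9. `a` → match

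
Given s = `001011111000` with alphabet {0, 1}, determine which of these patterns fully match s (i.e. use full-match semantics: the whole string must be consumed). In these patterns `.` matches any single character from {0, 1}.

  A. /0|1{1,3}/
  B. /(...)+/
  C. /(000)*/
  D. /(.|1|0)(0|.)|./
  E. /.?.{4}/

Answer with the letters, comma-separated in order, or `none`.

B

A → no match
B → match
C → no match
D → no match
E → no match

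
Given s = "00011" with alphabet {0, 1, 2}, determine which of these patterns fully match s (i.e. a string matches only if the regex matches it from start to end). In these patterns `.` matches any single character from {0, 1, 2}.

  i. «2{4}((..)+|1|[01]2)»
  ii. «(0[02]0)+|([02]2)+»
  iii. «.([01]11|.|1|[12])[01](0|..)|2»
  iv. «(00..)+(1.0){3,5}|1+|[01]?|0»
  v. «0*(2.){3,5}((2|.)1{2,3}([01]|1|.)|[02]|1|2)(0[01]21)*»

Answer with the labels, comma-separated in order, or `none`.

i → no match — must start with "2"
ii → no match
iii → match
iv → no match
v → no match

iii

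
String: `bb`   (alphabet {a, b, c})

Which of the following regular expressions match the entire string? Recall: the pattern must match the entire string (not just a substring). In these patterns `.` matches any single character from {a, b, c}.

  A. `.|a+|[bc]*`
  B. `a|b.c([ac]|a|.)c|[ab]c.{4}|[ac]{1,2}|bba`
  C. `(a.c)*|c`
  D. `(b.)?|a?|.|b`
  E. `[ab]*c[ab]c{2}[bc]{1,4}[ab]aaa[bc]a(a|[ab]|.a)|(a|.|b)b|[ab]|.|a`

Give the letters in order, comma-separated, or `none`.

A, D, E

A → match
B → no match
C → no match
D → match
E → match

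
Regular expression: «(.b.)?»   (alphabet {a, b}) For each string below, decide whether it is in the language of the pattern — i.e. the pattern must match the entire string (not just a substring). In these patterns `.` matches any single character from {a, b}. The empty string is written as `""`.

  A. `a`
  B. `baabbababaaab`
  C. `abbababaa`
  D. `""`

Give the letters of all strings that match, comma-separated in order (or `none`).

A → no match
B → no match
C → no match
D → match

D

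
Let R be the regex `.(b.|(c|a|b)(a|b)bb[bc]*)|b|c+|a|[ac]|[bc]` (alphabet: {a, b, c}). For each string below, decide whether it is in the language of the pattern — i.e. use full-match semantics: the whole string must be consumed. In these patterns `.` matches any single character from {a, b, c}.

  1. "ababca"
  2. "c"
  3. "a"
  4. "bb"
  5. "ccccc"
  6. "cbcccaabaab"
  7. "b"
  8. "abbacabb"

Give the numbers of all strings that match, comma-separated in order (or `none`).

1 → no match
2 → match
3 → match
4 → no match
5 → match
6 → no match
7 → match
8 → no match

2, 3, 5, 7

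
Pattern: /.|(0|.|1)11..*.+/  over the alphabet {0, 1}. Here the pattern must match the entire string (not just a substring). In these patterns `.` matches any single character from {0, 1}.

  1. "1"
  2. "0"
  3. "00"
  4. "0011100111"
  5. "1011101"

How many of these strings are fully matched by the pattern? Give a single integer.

2

1. "1" → match
2. "0" → match
3. "00" → no match
4. "0011100111" → no match
5. "1011101" → no match
Total matched: 2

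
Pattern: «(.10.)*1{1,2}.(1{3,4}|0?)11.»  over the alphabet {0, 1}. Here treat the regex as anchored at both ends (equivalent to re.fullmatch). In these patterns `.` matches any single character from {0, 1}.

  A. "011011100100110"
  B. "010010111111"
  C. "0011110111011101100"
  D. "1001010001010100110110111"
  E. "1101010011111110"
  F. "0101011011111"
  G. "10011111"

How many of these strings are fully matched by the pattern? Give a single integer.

2

A → no match
B. "010010111111" → match
C → no match
D → no match
E → match
F → no match
G. "10011111" → no match
Total matched: 2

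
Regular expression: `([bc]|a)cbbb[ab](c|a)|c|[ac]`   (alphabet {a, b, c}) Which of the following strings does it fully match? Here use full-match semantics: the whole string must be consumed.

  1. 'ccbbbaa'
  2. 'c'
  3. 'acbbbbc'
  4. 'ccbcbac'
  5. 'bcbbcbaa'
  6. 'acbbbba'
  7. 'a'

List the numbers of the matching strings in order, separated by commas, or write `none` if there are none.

1, 2, 3, 6, 7

1 → match
2 → match
3 → match
4 → no match
5 → no match
6 → match
7 → match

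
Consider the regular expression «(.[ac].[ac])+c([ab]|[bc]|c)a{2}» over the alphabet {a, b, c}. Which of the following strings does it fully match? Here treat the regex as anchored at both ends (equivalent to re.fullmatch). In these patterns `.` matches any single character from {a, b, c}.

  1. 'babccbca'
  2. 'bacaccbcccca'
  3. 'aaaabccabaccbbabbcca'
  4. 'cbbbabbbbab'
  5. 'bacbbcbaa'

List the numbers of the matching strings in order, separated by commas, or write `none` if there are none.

none

1 → no match
2 → no match
3 → no match
4 → no match — must end with 'a'
5 → no match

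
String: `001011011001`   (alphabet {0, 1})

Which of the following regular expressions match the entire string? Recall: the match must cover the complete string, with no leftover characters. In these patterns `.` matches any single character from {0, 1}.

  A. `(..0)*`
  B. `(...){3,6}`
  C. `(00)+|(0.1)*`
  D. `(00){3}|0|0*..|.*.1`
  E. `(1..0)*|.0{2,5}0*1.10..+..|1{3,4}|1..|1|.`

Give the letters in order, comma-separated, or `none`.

A → no match
B → match
C → match
D → match
E → no match

B, C, D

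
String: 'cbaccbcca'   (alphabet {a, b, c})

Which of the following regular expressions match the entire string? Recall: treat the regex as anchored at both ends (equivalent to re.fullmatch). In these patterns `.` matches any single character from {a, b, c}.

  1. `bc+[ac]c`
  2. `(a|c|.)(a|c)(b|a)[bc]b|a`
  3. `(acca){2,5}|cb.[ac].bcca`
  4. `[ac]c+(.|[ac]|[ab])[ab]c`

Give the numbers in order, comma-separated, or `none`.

3

1 → no match — must start with 'bc'
2 → no match
3 → match
4 → no match — must end with 'c'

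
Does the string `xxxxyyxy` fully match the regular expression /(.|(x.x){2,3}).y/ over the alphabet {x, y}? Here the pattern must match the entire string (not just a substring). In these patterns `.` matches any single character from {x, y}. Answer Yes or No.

No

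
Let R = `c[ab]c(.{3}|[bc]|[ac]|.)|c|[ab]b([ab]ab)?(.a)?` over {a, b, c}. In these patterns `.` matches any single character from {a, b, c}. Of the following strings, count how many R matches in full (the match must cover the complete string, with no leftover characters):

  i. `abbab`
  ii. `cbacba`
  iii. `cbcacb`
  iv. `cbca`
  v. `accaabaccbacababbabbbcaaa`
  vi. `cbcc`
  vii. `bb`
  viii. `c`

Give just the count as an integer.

i → match
ii → no match
iii → match
iv → match
v → no match
vi → match
vii → match
viii → match
Total matched: 6

6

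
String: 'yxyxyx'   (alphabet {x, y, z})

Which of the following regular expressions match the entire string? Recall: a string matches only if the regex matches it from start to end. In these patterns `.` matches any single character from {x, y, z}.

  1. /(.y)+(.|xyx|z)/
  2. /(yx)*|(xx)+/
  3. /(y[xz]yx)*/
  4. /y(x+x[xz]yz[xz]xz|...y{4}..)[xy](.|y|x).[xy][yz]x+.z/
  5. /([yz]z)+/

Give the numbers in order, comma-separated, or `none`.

2

1 → no match
2 → match
3 → no match
4 → no match — must end with 'z'
5 → no match — must end with 'z'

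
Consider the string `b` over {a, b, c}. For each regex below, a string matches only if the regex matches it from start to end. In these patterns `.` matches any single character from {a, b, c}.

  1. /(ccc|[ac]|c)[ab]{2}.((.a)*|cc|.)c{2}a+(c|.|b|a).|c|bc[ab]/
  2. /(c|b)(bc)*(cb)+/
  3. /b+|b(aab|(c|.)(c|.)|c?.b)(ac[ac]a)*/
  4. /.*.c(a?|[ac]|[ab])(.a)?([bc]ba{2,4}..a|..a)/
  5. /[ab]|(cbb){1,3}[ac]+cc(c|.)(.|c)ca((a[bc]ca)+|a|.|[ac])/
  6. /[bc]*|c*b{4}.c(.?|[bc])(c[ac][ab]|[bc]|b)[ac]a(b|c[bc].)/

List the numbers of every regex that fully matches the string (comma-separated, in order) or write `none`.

1 → no match
2 → no match — must end with `cb`
3 → match
4 → no match — must end with `a`
5 → match
6 → match

3, 5, 6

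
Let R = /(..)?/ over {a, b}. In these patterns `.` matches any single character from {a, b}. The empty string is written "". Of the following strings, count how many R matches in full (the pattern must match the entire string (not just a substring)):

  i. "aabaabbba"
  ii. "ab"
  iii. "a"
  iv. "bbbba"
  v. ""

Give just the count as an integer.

2

i. "aabaabbba" → no match
ii. "ab" → match
iii. "a" → no match
iv. "bbbba" → no match
v. "" → match
Total matched: 2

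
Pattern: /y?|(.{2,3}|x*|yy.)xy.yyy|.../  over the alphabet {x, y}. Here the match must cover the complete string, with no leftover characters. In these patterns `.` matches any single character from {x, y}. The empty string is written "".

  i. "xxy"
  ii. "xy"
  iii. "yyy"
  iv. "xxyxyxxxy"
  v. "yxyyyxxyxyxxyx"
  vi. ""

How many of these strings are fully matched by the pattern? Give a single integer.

i → match
ii → no match
iii → match
iv → no match
v → no match
vi → match
Total matched: 3

3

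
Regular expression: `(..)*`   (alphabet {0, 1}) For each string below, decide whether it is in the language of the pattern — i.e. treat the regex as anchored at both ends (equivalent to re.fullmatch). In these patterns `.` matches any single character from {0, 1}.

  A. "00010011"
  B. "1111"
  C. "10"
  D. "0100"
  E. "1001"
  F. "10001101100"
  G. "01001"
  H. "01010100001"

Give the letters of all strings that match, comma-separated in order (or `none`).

A → match
B → match
C → match
D → match
E → match
F → no match
G → no match
H → no match

A, B, C, D, E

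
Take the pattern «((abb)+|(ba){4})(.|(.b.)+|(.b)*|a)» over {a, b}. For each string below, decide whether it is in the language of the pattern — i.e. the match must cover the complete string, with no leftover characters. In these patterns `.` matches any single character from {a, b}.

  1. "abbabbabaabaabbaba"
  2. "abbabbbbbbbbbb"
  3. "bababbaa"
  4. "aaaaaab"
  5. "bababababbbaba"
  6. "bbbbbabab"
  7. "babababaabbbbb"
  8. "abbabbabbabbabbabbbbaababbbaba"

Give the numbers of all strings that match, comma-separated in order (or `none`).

1, 2, 5, 7, 8

1 → match
2 → match
3 → no match
4 → no match
5 → match
6 → no match
7 → match
8 → match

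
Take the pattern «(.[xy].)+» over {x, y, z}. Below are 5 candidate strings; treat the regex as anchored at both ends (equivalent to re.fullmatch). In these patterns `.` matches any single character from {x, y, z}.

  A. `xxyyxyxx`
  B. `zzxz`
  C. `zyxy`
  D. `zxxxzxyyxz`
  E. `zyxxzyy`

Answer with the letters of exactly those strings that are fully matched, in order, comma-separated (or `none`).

A → no match
B → no match
C → no match
D → no match
E → no match

none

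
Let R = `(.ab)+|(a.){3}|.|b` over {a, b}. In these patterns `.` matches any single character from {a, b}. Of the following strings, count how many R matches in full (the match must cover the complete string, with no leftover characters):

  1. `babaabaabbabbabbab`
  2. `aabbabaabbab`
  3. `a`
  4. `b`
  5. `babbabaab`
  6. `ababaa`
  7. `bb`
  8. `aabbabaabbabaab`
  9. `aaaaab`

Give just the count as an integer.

8

1 → match
2 → match
3 → match
4 → match
5 → match
6 → match
7 → no match
8 → match
9 → match
Total matched: 8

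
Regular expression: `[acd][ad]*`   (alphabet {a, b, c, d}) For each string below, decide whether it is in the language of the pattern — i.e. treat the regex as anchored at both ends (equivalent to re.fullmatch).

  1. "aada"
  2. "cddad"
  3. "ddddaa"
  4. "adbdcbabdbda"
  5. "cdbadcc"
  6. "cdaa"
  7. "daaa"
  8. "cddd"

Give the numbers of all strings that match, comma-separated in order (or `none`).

1 → match
2 → match
3 → match
4 → no match
5 → no match
6 → match
7 → match
8 → match

1, 2, 3, 6, 7, 8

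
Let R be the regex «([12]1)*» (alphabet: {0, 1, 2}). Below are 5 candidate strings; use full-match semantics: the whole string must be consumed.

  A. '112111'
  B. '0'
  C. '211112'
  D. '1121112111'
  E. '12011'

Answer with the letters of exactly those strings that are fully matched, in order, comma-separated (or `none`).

A, D

A. '112111' → match
B. '0' → no match
C. '211112' → no match
D. '1121112111' → match
E. '12011' → no match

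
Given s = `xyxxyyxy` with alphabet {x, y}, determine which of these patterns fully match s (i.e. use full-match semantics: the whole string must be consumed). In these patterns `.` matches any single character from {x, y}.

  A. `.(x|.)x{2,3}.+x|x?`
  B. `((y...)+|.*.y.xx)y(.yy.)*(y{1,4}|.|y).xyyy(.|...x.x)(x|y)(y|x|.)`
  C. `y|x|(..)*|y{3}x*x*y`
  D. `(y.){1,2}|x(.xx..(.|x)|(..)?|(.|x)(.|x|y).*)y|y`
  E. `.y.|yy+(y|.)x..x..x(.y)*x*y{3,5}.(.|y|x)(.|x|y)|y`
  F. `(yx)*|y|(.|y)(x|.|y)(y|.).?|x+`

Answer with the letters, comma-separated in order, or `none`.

A → no match
B → no match
C → match
D → match
E → no match
F → no match

C, D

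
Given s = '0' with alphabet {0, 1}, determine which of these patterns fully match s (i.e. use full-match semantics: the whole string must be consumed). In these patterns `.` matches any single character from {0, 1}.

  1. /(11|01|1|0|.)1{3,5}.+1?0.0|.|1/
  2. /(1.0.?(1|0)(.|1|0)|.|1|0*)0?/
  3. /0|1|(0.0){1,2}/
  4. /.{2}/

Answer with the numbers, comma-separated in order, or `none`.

1 → match
2 → match
3 → match
4 → no match

1, 2, 3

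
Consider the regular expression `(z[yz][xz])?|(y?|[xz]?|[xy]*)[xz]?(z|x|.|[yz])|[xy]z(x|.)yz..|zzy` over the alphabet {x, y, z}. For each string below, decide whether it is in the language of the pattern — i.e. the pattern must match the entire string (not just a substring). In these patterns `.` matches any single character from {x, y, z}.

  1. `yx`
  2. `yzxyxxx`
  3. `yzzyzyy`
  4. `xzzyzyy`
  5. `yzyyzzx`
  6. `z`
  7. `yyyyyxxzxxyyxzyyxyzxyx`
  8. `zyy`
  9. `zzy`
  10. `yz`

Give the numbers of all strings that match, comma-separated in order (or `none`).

1, 3, 4, 5, 6, 9, 10

1. `yx` → match
2. `yzxyxxx` → no match
3. `yzzyzyy` → match
4. `xzzyzyy` → match
5. `yzyyzzx` → match
6. `z` → match
7 → no match
8. `zyy` → no match
9. `zzy` → match
10. `yz` → match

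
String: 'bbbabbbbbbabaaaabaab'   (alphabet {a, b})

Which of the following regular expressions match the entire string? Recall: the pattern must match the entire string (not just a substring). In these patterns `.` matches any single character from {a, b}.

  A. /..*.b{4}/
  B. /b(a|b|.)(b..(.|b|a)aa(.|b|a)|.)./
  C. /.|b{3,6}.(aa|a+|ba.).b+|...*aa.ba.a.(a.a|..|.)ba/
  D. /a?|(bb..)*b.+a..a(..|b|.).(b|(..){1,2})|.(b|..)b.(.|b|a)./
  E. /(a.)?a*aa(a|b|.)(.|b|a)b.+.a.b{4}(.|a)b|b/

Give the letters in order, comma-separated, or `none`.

A → no match
B → no match
C → no match
D → match
E → no match

D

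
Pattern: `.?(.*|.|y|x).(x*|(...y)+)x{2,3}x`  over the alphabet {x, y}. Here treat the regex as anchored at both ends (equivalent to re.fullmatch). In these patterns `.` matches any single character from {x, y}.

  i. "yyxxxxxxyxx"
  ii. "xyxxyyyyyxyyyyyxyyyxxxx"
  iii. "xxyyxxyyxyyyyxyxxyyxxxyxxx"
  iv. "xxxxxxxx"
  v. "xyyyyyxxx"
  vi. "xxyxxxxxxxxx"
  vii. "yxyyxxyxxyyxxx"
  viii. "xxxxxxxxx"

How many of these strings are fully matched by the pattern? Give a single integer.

7

i → no match
ii → match
iii → match
iv → match
v → match
vi → match
vii → match
viii → match
Total matched: 7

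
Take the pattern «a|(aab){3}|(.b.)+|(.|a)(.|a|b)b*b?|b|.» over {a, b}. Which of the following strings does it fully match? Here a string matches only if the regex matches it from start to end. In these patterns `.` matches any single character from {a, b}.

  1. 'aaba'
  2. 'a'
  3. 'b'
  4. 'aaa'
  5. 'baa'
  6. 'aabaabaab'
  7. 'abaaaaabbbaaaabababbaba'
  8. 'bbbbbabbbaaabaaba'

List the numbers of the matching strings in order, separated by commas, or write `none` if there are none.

2, 3, 6

1 → no match
2 → match
3 → match
4 → no match
5 → no match
6 → match
7 → no match
8 → no match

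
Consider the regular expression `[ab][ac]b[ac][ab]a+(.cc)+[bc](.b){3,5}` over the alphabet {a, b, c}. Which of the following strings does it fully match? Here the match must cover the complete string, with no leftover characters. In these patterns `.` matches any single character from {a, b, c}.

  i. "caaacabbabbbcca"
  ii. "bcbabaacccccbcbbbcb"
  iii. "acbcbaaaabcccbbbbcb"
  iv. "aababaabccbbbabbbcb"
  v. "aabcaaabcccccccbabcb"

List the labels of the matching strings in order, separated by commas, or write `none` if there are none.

ii, iii, iv, v

i → no match — must end with "b"
ii → match
iii → match
iv → match
v → match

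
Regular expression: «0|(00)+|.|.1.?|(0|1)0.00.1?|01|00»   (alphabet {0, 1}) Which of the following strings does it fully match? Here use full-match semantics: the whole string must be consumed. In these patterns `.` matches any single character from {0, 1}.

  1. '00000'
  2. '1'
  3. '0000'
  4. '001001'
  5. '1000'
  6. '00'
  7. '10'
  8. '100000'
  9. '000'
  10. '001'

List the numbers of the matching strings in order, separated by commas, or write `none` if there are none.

2, 3, 4, 6, 8

1 → no match
2 → match
3 → match
4 → match
5 → no match
6 → match
7 → no match
8 → match
9 → no match
10 → no match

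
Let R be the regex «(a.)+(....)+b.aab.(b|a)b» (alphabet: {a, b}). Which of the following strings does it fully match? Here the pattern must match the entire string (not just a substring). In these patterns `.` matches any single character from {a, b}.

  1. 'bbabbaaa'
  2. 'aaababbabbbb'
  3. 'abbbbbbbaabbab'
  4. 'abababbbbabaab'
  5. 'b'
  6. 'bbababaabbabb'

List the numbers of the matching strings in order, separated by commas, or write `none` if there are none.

3

1 → no match — must start with 'a'
2 → no match
3 → match
4 → no match
5 → no match — must start with 'a'
6 → no match — must start with 'a'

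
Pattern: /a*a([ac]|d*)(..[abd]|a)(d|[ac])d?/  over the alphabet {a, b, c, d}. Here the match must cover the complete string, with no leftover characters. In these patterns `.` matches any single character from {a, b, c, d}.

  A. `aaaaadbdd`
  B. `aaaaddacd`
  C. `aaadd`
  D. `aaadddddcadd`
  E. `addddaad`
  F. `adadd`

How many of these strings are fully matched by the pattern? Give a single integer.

A → match
B → match
C → match
D → match
E → match
F → match
Total matched: 6

6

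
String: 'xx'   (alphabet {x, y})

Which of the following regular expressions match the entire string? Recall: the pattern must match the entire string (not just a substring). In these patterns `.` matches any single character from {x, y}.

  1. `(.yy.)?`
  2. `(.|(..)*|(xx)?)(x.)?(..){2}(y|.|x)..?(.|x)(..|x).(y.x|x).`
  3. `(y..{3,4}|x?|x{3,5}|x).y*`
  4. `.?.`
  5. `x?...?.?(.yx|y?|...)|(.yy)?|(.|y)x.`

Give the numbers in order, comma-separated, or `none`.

3, 4, 5

1 → no match
2 → no match
3 → match
4 → match
5 → match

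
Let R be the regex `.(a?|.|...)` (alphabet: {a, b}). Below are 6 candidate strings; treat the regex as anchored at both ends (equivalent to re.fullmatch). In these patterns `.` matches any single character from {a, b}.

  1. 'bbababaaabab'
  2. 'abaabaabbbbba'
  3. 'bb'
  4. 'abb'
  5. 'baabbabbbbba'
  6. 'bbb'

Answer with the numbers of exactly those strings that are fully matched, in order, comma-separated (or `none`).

3

1. 'bbababaaabab' → no match
2 → no match
3. 'bb' → match
4. 'abb' → no match
5. 'baabbabbbbba' → no match
6. 'bbb' → no match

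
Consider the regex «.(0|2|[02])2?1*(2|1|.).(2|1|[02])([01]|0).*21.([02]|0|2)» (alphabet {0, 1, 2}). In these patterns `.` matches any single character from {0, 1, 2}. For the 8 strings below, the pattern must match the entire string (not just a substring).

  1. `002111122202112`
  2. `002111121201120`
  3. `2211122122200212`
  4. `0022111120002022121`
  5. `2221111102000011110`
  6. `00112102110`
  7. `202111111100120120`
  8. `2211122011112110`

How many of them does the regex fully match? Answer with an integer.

3

1 → match
2 → no match
3 → no match
4 → no match
5 → no match
6. `00112102110` → match
7 → no match
8 → match
Total matched: 3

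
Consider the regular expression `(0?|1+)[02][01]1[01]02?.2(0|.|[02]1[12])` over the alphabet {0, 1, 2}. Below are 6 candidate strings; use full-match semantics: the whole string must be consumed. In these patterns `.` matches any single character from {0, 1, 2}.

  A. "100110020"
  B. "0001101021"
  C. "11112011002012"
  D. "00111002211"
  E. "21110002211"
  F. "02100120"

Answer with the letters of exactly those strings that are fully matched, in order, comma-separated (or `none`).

A → match
B → no match
C → match
D → match
E → no match
F → no match

A, C, D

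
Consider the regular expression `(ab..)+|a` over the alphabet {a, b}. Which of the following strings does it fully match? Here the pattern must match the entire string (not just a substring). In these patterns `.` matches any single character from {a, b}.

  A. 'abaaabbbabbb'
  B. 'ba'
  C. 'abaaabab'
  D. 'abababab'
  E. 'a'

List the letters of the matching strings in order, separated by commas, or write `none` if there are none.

A, C, D, E

A → match
B → no match
C → match
D → match
E → match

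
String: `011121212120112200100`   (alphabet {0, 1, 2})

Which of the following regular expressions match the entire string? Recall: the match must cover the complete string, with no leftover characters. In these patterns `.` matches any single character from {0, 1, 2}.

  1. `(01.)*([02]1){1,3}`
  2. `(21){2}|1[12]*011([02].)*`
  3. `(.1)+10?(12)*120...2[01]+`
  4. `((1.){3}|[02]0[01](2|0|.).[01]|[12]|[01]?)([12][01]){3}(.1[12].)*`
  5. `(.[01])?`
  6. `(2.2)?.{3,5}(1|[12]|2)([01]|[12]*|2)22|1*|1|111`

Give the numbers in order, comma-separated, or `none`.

1 → no match — must end with `1`
2 → no match
3 → match
4 → no match
5 → no match
6 → no match

3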